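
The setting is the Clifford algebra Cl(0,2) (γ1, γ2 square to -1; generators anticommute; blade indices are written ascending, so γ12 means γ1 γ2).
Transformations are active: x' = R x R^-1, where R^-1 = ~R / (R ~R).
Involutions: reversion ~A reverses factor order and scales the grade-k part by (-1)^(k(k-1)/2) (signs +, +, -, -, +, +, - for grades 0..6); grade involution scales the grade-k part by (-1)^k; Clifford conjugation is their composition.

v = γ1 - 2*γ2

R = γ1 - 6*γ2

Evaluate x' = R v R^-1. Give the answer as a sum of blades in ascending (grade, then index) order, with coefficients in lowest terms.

~R = γ1 - 6*γ2, and R ~R = -37, so R^-1 = ~R / (-37).
R v = -13 + 4*γ12
Answer: -11/37*γ1 - 82/37*γ2


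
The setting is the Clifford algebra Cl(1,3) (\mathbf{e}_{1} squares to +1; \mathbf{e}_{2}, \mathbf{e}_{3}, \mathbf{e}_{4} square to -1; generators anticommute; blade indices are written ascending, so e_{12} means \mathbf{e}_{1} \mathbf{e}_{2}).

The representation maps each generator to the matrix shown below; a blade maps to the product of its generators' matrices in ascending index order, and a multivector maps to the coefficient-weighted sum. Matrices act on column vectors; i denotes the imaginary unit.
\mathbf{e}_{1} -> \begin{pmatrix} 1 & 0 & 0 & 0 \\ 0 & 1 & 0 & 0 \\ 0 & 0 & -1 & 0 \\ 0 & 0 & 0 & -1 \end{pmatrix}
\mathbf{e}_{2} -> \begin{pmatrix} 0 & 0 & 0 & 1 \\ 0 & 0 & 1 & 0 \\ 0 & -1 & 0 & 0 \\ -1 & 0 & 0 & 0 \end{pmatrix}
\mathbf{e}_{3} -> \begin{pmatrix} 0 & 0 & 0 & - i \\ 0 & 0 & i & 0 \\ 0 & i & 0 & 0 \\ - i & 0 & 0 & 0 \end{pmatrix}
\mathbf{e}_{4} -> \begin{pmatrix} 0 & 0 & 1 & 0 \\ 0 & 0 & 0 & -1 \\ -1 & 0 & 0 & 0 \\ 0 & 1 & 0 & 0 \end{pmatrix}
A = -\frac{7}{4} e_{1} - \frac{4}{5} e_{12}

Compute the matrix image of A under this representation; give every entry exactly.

Bivector images (products of the table entries): rho(e_{12}) = rho(\mathbf{e}_{1})rho(\mathbf{e}_{2}) = \begin{pmatrix} 0 & 0 & 0 & 1 \\ 0 & 0 & 1 & 0 \\ 0 & 1 & 0 & 0 \\ 1 & 0 & 0 & 0 \end{pmatrix}.
M = (-\frac{7}{4})*rho(e_{1}) + (-\frac{4}{5})*rho(e_{12}), summed entrywise:
Answer: \begin{pmatrix} - \frac{7}{4} & 0 & 0 & - \frac{4}{5} \\ 0 & - \frac{7}{4} & - \frac{4}{5} & 0 \\ 0 & - \frac{4}{5} & \frac{7}{4} & 0 \\ - \frac{4}{5} & 0 & 0 & \frac{7}{4} \end{pmatrix}


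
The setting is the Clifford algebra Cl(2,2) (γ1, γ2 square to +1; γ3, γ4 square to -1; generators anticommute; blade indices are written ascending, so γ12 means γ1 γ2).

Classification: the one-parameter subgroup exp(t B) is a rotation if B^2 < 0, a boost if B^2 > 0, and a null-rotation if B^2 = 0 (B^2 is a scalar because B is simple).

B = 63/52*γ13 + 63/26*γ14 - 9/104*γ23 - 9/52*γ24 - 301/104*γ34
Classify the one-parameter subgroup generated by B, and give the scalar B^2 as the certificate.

B^2 term by term: the squares give (63/52)^2*(γ13)^2 + (63/26)^2*(γ14)^2 + (-9/104)^2*(γ23)^2 + (-9/52)^2*(γ24)^2 + (-301/104)^2*(γ34)^2 = 3969/2704*(+1) + 3969/676*(+1) + 81/10816*(+1) + 81/2704*(+1) + 90601/10816*(-1) = -1 (each basis 2-blade squares to minus the product of its generators' squares); cross terms between blades sharing an index anticommute and cancel; the commuting (index-disjoint) pairs give grade-4 terms 2*c*c'*(blade product), which cancel blade by blade — γ1234: 567/1352 - 567/1352 = 0 — confirming B is simple. So B^2 = -1.
Answer: rotation, certificate B^2 = -1. Key observation: B^2 = -1 is a conjugation invariant, so its sign decides the class regardless of the surface form of B.


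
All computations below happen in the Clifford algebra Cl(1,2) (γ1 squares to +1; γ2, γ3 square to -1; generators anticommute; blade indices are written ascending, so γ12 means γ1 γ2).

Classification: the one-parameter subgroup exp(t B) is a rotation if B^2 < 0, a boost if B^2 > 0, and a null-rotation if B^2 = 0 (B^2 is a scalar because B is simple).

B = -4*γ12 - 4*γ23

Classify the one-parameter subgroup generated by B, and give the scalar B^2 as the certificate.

B^2 term by term: the squares give (-4)^2*(γ12)^2 + (-4)^2*(γ23)^2 = 16*(+1) + 16*(-1) = 0 (each basis 2-blade squares to minus the product of its generators' squares); cross terms between blades sharing an index anticommute and cancel. So B^2 = 0.
Answer: null-rotation, certificate B^2 = 0. No conjugation can change B^2 = 0; the sign gives the class.


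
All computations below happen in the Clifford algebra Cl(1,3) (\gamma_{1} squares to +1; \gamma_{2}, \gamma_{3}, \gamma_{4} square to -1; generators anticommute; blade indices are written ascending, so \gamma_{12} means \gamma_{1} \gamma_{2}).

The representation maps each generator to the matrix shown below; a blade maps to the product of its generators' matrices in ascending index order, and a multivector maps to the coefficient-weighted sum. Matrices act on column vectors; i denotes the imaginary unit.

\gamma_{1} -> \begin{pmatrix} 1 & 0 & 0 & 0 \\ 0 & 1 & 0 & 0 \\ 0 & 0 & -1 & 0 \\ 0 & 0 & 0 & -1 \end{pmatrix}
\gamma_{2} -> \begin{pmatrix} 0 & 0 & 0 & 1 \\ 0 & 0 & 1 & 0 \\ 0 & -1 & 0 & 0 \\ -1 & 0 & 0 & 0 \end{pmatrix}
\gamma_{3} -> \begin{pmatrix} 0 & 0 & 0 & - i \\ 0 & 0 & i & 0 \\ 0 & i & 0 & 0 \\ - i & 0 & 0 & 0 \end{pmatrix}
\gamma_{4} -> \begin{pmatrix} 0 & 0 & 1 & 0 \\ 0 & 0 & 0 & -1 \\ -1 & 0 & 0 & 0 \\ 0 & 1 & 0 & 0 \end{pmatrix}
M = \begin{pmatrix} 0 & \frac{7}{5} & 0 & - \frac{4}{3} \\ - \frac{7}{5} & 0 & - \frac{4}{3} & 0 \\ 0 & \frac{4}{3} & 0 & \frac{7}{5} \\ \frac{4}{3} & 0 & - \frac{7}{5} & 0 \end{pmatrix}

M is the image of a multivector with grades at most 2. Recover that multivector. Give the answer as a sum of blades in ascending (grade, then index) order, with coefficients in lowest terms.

Method: the blade images are trace-orthogonal — tr(rho(e_A) rho(e_B)^-1) = 4 if A = B and 0 otherwise — and rho(e_A)^-1 = (e_A)^2 * rho(e_A) with (e_A)^2 = +1 or -1, so the coefficient of e_A in the preimage is (e_A)^2 * tr(M rho(e_A))/4.
Nonzero projections over blades of grade <= 2: \gamma_{2}: (\gamma_{2})^2 = -1, tr(M rho(\gamma_{2})) = \frac{16}{3}, coefficient -\frac{4}{3}; \gamma_{24}: (\gamma_{24})^2 = -1, tr(M rho(\gamma_{24})) = - \frac{28}{5}, coefficient \frac{7}{5}. Every other blade of grade <= 2 projects to 0.
Answer: -\frac{4}{3} \gamma_{2} + \frac{7}{5} \gamma_{24}


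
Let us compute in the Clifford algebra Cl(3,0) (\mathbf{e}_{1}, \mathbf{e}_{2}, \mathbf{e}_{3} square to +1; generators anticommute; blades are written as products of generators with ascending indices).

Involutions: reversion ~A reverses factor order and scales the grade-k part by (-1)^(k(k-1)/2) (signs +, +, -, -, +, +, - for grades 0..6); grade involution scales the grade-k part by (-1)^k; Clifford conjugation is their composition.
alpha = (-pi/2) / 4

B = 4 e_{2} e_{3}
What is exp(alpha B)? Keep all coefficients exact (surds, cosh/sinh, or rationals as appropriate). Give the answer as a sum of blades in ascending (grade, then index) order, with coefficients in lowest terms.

B^2 = (4)^2*(e_{2} e_{3})^2 = 16*(-1) = -16 (a basis 2-blade squares to minus the product of its generators' squares).
B^2 = -16 — a negative square means the series sums to a rotation: l = 4, alpha*l = - \frac{\pi}{2}, so exp(alpha B) = cos(- \frac{\pi}{2}) + (sin(- \frac{\pi}{2})/4)*B = 0 + (- \frac{1}{4})*B.
Answer: -e_{2} e_{3}


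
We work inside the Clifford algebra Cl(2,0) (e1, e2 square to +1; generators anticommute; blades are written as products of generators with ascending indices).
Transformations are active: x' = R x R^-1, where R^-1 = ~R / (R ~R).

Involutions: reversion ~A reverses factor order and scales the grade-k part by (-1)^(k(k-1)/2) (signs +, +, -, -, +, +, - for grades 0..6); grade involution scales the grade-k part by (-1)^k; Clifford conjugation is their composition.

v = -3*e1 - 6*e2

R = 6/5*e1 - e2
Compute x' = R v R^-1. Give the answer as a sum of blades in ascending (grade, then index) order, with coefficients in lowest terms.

~R = 6/5*e1 - e2, and R ~R = 61/25, so R^-1 = ~R / (61/25).
R v = 12/5 - 51/5*e1 e2
Answer: 327/61*e1 + 246/61*e2


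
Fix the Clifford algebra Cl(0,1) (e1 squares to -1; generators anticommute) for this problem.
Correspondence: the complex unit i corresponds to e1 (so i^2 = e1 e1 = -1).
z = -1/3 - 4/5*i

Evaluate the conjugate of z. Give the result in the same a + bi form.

In blades: z = -1/3 - 4/5*e1.
Conjugation here is Clifford conjugation: the scalar is fixed and the grade-1 and grade-2 blades all flip sign, giving -1/3 + 4/5*e1; translating back:
Answer: -1/3 + 4/5*i


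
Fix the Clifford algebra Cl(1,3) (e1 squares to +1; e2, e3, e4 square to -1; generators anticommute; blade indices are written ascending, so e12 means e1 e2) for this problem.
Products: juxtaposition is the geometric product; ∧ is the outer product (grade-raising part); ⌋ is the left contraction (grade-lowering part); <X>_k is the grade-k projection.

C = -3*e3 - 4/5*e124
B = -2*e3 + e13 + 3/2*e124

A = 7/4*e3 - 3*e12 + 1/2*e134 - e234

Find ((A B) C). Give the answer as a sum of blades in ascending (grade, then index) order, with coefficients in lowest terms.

step 1: 7/2 + 7/4*e1 - 4*e4 + 3/2*e13 - e14 + 9/4*e23 + 2*e24 + 6*e123 + e124 + 21/8*e1234
step 2: 4/5 + 61/10*e1 + 119/20*e2 - 42/5*e3 + 74/5*e12 - 21/4*e13 - 7/5*e24 - 84/5*e34 - 427/40*e124 - 24/5*e134 + 24/5*e234 + 3*e1234
Answer: 4/5 + 61/10*e1 + 119/20*e2 - 42/5*e3 + 74/5*e12 - 21/4*e13 - 7/5*e24 - 84/5*e34 - 427/40*e124 - 24/5*e134 + 24/5*e234 + 3*e1234


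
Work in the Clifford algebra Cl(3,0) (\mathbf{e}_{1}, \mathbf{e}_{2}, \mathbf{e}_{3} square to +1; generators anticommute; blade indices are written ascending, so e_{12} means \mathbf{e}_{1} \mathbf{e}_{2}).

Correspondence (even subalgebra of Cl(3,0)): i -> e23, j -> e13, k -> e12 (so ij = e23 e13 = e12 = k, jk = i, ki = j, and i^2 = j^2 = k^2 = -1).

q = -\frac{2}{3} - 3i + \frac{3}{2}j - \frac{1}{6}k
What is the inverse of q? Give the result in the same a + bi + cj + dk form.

In blades: q = -\frac{2}{3} - \frac{1}{6} e_{12} + \frac{3}{2} e_{13} - 3 e_{23}.
With qbar = -\frac{2}{3} + \frac{1}{6} e_{12} - \frac{3}{2} e_{13} + 3 e_{23} (scalar fixed, mapped units negated), q qbar = \frac{211}{18} (the sum of squared coefficients), so q^-1 = qbar / (\frac{211}{18}) = -\frac{12}{211} + \frac{3}{211} e_{12} - \frac{27}{211} e_{13} + \frac{54}{211} e_{23}; translating back:
Answer: -\frac{12}{211} + \frac{54}{211}i - \frac{27}{211}j + \frac{3}{211}k


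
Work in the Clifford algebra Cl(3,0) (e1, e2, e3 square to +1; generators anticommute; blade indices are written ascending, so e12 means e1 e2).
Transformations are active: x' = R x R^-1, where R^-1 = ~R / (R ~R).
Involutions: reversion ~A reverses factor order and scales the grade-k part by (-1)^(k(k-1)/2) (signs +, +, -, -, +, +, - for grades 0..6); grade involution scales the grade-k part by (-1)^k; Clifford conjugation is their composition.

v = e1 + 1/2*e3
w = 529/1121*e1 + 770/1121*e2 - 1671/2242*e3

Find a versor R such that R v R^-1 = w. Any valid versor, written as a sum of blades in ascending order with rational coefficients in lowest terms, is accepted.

Why this works: both vectors square to 5/4, so q(v) = q(w) and R = v + w = 1650/1121*e1 + 770/1121*e2 - 275/1121*e3 carries v to w — its own direction survives, the complement (v - w)/2 flips.
Answer: 1650/1121*e1 + 770/1121*e2 - 275/1121*e3


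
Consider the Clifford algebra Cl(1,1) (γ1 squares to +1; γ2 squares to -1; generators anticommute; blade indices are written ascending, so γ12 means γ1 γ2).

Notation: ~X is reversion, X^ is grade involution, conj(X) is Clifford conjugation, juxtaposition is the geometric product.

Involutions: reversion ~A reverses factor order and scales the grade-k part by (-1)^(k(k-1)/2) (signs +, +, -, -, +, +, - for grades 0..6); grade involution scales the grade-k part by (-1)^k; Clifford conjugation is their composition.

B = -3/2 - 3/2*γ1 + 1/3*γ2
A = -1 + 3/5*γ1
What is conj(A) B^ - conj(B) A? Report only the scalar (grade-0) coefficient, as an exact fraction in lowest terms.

first term: 3/5 - 3/5*γ1 + 1/3*γ2 + 1/5*γ12
second term: 12/5 - 12/5*γ1 + 1/3*γ2 + 1/5*γ12
Answer: -9/5


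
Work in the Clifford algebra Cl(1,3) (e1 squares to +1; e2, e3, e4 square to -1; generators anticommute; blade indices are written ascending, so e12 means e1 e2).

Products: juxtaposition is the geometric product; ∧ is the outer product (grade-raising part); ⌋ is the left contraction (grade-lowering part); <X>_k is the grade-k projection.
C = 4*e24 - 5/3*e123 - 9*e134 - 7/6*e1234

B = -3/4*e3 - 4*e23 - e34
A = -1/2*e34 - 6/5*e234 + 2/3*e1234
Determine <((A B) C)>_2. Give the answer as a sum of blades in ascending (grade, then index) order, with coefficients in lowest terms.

step 1: -1/2 - 6/5*e2 - 177/40*e4 + 2/3*e12 + 8/3*e14 + 29/10*e24 - 1/2*e124
step 2: -58/5 + 2*e1 - 177/10*e2 + 845/36*e3 + 24/5*e4 + 32/3*e12 - 989/24*e13 - 8/3*e14 + 25/18*e23 - 2*e24 - 29/18*e34 - 965/48*e123 + 161/15*e134 + 94/9*e234 - 2111/120*e1234
step 3: 32/3*e12 - 989/24*e13 - 8/3*e14 + 25/18*e23 - 2*e24 - 29/18*e34
Answer: 32/3*e12 - 989/24*e13 - 8/3*e14 + 25/18*e23 - 2*e24 - 29/18*e34


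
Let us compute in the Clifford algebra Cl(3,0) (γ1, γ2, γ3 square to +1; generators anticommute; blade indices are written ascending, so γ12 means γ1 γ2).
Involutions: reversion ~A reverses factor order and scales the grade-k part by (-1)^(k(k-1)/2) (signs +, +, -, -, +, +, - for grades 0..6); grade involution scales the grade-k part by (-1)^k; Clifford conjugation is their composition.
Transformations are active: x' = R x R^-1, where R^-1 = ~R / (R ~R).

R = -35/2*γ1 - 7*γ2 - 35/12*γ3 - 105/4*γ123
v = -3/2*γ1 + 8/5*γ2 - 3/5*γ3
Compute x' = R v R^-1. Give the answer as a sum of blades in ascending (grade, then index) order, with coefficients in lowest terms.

~R = -35/2*γ1 - 7*γ2 - 35/12*γ3 + 105/4*γ123, and R ~R = 75803/72, so R^-1 = ~R / (75803/72).
R v = 84/5 - 91/4*γ12 + 385/8*γ13 + 5789/120*γ23
Answer: -2265/1547*γ1 + 8917/15470*γ2 + 12696/7735*γ3


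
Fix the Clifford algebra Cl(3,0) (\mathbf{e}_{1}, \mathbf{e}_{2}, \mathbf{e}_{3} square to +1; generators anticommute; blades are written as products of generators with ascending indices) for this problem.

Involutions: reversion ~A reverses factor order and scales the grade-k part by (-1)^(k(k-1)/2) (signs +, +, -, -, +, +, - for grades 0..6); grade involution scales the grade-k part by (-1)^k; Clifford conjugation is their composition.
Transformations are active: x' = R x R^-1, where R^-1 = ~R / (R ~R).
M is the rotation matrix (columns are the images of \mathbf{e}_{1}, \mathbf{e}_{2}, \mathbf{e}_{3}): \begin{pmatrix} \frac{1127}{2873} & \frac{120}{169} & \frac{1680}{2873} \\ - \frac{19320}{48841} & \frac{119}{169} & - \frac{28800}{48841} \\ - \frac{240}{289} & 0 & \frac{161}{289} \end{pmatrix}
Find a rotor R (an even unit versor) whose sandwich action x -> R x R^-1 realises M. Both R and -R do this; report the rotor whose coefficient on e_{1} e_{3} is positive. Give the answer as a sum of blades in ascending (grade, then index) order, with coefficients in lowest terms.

Method: write R = a + b12*e_{1} e_{2} + b13*e_{1} e_{3} + b23*e_{2} e_{3} with a^2 + b12^2 + b13^2 + b23^2 = 1 (so R^-1 = ~R). Expanding the columns R e_j ~R gives tr M = 4a^2 - 1 and, from the antisymmetric part, M21 - M12 = -4a*b12, M13 - M31 = 4a*b13, M32 - M23 = -4a*b23.
Here tr M = \frac{80759}{48841}, so a^2 = (1 + tr M)/4 = \frac{32400}{48841} and a = ±\frac{180}{221}. Taking a = \frac{180}{221}: M21 - M12 = -\frac{54000}{48841}, M13 - M31 = \frac{69120}{48841}, M32 - M23 = \frac{28800}{48841}, giving b12 = \frac{75}{221}, b13 = \frac{96}{221}, b23 = -\frac{40}{221}, i.e. R = \frac{180}{221} + \frac{75}{221} e_{1} e_{2} + \frac{96}{221} e_{1} e_{3} - \frac{40}{221} e_{2} e_{3}.
Its e_{1} e_{3} coefficient is already positive.
Answer: \frac{180}{221} + \frac{75}{221} e_{1} e_{2} + \frac{96}{221} e_{1} e_{3} - \frac{40}{221} e_{2} e_{3}. Why the constraint matters: R and -R act identically through the sandwich — M has trace \frac{80759}{48841} either way — so only the sign condition on e_{1} e_{3} picks one of the two preimages.


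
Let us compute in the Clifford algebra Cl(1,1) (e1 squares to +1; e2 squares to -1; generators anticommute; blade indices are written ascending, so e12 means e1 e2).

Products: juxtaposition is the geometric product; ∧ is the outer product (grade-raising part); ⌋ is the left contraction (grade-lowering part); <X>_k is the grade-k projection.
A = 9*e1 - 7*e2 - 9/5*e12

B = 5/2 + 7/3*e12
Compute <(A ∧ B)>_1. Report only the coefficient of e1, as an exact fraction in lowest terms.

step 1: 45/2*e1 - 35/2*e2 - 9/2*e12
step 2: 45/2*e1 - 35/2*e2
Answer: 45/2


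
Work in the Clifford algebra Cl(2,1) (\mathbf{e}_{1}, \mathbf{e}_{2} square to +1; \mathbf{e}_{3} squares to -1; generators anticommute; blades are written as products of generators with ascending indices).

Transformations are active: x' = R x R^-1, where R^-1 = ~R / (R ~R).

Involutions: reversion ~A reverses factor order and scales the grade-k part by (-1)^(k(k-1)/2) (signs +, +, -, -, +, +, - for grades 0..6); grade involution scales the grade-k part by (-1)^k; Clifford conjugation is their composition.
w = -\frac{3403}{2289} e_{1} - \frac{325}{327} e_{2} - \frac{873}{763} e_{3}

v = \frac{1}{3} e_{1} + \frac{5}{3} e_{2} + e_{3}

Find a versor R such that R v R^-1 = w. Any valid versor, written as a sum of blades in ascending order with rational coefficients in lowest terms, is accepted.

Key observation: q(v) = q(w) = \frac{17}{9} (sandwiches preserve the norm), so R = v + w = -\frac{880}{763} e_{1} + \frac{220}{327} e_{2} - \frac{110}{763} e_{3} works whenever it is invertible — the component of v along it is kept and (v - w)/2 reverses, sending v to w.
Answer: -\frac{880}{763} e_{1} + \frac{220}{327} e_{2} - \frac{110}{763} e_{3}


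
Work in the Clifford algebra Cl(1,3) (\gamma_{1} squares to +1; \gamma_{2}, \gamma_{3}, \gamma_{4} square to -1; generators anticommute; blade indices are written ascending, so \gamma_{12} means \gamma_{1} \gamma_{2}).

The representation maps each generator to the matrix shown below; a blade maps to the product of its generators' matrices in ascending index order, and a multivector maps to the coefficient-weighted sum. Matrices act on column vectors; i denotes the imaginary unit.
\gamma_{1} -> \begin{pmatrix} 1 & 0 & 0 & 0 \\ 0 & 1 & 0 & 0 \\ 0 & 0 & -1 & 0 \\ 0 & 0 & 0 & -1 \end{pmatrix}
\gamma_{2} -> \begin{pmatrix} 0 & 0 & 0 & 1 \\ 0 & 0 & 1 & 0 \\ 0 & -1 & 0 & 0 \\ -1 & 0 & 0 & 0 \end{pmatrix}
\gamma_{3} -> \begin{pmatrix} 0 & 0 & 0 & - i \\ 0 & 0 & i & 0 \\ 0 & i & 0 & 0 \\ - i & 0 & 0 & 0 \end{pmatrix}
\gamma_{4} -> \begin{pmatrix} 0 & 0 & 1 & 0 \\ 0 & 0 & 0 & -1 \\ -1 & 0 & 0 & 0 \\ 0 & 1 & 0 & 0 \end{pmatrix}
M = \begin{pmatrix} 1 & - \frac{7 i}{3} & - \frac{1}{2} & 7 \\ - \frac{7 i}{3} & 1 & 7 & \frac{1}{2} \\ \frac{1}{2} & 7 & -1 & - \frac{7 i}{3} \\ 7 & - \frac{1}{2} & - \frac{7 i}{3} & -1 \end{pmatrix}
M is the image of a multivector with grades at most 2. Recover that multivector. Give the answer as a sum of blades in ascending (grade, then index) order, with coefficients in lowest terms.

Method: the blade images are trace-orthogonal — tr(rho(e_A) rho(e_B)^-1) = 4 if A = B and 0 otherwise — and rho(e_A)^-1 = (e_A)^2 * rho(e_A) with (e_A)^2 = +1 or -1, so the coefficient of e_A in the preimage is (e_A)^2 * tr(M rho(e_A))/4.
Nonzero projections over blades of grade <= 2: \gamma_{1}: (\gamma_{1})^2 = +1, tr(M rho(\gamma_{1})) = 4, coefficient 1; \gamma_{4}: (\gamma_{4})^2 = -1, tr(M rho(\gamma_{4})) = 2, coefficient -\frac{1}{2}; \gamma_{12}: (\gamma_{12})^2 = +1, tr(M rho(\gamma_{12})) = 28, coefficient 7; \gamma_{34}: (\gamma_{34})^2 = -1, tr(M rho(\gamma_{34})) = - \frac{28}{3}, coefficient \frac{7}{3}. Every other blade of grade <= 2 projects to 0.
Answer: \gamma_{1} - \frac{1}{2} \gamma_{4} + 7 \gamma_{12} + \frac{7}{3} \gamma_{34}


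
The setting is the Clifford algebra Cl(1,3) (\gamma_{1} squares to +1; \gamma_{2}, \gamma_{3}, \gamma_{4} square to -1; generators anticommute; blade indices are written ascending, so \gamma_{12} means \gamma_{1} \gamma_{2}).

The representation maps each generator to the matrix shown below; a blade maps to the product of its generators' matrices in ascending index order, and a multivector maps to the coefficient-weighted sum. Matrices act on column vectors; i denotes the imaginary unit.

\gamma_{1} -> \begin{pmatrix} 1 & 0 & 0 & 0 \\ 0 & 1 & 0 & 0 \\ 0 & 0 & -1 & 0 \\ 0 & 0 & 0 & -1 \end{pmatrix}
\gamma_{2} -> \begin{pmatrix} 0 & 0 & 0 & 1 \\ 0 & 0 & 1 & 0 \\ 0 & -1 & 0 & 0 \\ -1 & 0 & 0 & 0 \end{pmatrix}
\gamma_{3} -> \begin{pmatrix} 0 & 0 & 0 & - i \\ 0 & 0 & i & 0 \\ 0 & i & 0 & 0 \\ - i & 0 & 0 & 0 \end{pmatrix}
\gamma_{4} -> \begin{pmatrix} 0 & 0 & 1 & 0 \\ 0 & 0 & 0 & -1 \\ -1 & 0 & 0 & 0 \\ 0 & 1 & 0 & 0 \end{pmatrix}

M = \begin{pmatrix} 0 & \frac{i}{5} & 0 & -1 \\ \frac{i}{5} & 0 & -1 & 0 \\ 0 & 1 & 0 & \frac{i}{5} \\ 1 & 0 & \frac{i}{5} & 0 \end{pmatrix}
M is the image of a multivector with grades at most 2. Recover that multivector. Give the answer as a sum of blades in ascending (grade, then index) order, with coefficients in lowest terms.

Method: the blade images are trace-orthogonal — tr(rho(e_A) rho(e_B)^-1) = 4 if A = B and 0 otherwise — and rho(e_A)^-1 = (e_A)^2 * rho(e_A) with (e_A)^2 = +1 or -1, so the coefficient of e_A in the preimage is (e_A)^2 * tr(M rho(e_A))/4.
Nonzero projections over blades of grade <= 2: \gamma_{2}: (\gamma_{2})^2 = -1, tr(M rho(\gamma_{2})) = 4, coefficient -1; \gamma_{34}: (\gamma_{34})^2 = -1, tr(M rho(\gamma_{34})) = \frac{4}{5}, coefficient -\frac{1}{5}. Every other blade of grade <= 2 projects to 0.
Answer: -\gamma_{2} - \frac{1}{5} \gamma_{34}


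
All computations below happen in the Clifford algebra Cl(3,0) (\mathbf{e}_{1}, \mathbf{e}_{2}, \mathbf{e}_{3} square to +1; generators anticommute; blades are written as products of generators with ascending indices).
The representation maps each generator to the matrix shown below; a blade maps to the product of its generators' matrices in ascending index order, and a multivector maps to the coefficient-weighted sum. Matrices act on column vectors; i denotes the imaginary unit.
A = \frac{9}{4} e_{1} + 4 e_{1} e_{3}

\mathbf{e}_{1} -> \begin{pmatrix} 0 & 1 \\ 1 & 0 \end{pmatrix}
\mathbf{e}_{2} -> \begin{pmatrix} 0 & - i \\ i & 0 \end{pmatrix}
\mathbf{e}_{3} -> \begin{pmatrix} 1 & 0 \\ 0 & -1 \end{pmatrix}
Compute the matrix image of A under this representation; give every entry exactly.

Bivector images (products of the table entries): rho(e_{1} e_{3}) = rho(\mathbf{e}_{1})rho(\mathbf{e}_{3}) = \begin{pmatrix} 0 & -1 \\ 1 & 0 \end{pmatrix}.
M = (\frac{9}{4})*rho(e_{1}) + (4)*rho(e_{1} e_{3}), summed entrywise:
Answer: \begin{pmatrix} 0 & - \frac{7}{4} \\ \frac{25}{4} & 0 \end{pmatrix}


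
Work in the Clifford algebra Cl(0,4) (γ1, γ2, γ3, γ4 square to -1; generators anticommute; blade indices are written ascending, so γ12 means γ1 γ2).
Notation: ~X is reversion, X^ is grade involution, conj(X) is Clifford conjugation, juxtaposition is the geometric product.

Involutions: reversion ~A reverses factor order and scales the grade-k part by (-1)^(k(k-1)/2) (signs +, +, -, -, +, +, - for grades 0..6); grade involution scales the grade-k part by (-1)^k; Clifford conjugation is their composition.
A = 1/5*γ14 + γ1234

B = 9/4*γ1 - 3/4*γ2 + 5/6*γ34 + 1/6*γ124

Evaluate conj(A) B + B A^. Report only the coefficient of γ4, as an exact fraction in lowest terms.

first term: -1/30*γ2 + 1/6*γ3 - 9/20*γ4 - 5/6*γ12 - 1/6*γ13 - 3/20*γ124 + 3/4*γ134 + 9/4*γ234
second term: 1/30*γ2 - 1/6*γ3 - 9/20*γ4 - 5/6*γ12 - 1/6*γ13 + 3/20*γ124 - 3/4*γ134 - 9/4*γ234
Answer: -9/10


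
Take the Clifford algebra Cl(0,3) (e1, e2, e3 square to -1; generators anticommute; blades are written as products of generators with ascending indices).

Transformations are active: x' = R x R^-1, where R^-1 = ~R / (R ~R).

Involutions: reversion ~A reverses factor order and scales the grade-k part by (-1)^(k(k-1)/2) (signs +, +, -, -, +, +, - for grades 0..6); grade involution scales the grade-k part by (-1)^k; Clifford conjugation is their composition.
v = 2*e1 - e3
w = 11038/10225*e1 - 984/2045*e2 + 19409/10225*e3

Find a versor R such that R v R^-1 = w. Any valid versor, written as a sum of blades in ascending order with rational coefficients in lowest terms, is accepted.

Key observation: q(v) = q(w) = -5 (sandwiches preserve the norm), so R = v + w = 31488/10225*e1 - 984/2045*e2 + 9184/10225*e3 works whenever it is invertible — the component of v along it is kept and (v - w)/2 reverses, sending v to w.
Answer: 31488/10225*e1 - 984/2045*e2 + 9184/10225*e3


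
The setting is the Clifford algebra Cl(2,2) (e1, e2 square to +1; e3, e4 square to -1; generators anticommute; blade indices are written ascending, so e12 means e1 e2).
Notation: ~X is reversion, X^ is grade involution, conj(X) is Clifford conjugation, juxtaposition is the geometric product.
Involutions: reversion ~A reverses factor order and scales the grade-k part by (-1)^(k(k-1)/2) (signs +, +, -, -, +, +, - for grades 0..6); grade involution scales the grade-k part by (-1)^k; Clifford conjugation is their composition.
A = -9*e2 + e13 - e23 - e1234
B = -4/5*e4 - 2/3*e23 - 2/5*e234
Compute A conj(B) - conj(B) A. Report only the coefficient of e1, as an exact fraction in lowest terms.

first term: -2/3 - 2/5*e1 - 6*e3 + 2/5*e4 + 2/3*e12 - 2/3*e14 - 36/5*e24 + 18/5*e34 + 4/5*e123 - 2/5*e124 + 4/5*e134 - 4/5*e234
second term: -2/3 + 2/5*e1 + 6*e3 + 2/5*e4 - 2/3*e12 - 2/3*e14 + 36/5*e24 + 18/5*e34 - 4/5*e123 + 2/5*e124 + 4/5*e134 - 4/5*e234
Answer: -4/5


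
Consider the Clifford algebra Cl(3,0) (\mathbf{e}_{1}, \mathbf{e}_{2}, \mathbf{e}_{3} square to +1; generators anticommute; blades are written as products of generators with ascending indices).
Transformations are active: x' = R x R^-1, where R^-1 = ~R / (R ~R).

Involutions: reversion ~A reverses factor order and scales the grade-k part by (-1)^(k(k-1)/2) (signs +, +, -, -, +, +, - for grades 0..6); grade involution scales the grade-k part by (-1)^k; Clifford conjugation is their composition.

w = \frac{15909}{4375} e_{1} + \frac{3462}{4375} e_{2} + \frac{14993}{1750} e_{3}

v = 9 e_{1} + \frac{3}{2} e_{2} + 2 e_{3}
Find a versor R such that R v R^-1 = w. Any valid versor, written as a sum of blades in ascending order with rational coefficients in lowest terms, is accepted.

Why this works: both vectors square to \frac{349}{4}, so q(v) = q(w) and R = v + w = \frac{55284}{4375} e_{1} + \frac{20049}{8750} e_{2} + \frac{18493}{1750} e_{3} carries v to w — its own direction survives, the complement (v - w)/2 flips.
Answer: \frac{55284}{4375} e_{1} + \frac{20049}{8750} e_{2} + \frac{18493}{1750} e_{3}


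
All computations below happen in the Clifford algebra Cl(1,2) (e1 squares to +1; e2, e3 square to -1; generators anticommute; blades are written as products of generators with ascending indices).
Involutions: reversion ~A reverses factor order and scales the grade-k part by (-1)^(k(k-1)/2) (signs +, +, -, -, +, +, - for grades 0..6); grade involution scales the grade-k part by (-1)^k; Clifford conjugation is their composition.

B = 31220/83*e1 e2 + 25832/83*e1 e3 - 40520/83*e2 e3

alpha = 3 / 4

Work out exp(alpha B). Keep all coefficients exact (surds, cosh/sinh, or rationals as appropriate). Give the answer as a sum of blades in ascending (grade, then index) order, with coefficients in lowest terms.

B^2 term by term: the squares give (31220/83)^2*(e1 e2)^2 + (25832/83)^2*(e1 e3)^2 + (-40520/83)^2*(e2 e3)^2 = 974688400/6889*(+1) + 667292224/6889*(+1) + 1641870400/6889*(-1) = 16 (each basis 2-blade squares to minus the product of its generators' squares); cross terms between blades sharing an index anticommute and cancel. So B^2 = 16.
B^2 = 16 — a positive square means the series sums to a boost: l = 4, alpha*l = 3, so exp(alpha B) = cosh(3) + (sinh(3)/4)*B = cosh(3) + (sinh(3)/4)*B.
Answer: cosh(3) + 7805*sinh(3)/83*e1 e2 + 6458*sinh(3)/83*e1 e3 - 10130*sinh(3)/83*e2 e3


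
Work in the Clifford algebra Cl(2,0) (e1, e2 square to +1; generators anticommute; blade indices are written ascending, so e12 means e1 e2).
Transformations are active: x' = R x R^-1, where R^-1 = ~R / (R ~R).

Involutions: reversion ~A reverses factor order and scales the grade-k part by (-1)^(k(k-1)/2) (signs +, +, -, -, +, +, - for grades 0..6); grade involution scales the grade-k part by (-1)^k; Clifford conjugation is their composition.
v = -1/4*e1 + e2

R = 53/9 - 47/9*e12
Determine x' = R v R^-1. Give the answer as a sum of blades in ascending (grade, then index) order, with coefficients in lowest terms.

~R = 53/9 + 47/9*e12, and R ~R = 5018/81, so R^-1 = ~R / (5018/81).
R v = -241/36*e1 + 55/12*e2
Answer: -2566/2509*e1 - 1291/10036*e2


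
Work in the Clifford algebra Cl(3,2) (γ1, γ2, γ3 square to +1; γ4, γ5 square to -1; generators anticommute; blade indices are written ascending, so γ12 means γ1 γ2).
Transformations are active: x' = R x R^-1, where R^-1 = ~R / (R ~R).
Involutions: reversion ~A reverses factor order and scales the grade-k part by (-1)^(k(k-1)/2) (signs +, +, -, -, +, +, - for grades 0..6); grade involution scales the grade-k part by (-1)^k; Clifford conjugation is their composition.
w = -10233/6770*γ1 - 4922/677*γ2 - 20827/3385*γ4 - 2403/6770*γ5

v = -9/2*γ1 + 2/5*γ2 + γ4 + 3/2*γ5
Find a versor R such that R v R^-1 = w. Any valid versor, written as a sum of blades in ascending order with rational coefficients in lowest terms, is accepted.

Construction: equal norms (both 429/25) license R = v + w = -20349/3385*γ1 - 23256/3385*γ2 - 17442/3385*γ4 + 3876/3385*γ5 — nothing changes along that direction, while (v - w)/2 changes sign, so v maps onto w.
Answer: -20349/3385*γ1 - 23256/3385*γ2 - 17442/3385*γ4 + 3876/3385*γ5


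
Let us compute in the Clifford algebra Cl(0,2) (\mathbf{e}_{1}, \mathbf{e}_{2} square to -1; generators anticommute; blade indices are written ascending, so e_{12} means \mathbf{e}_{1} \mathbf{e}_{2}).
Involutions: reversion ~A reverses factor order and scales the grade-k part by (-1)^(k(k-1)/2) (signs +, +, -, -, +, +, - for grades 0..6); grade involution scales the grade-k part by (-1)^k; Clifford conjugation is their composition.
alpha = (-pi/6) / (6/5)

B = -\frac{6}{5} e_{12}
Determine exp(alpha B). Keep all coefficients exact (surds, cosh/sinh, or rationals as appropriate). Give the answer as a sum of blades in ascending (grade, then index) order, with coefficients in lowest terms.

B^2 = (-\frac{6}{5})^2*(e_{12})^2 = \frac{36}{25}*(-1) = -\frac{36}{25} (a basis 2-blade squares to minus the product of its generators' squares).
B^2 = -\frac{36}{25} — the negative square puts this in the circular regime; l = \frac{6}{5}, alpha*l = - \frac{\pi}{6}, so exp(alpha B) = cos(- \frac{\pi}{6}) + (sin(- \frac{\pi}{6})/(\frac{6}{5}))*B = \frac{\sqrt{3}}{2} + (- \frac{5}{12})*B.
Answer: \frac{\sqrt{3}}{2} + \frac{1}{2} e_{12}


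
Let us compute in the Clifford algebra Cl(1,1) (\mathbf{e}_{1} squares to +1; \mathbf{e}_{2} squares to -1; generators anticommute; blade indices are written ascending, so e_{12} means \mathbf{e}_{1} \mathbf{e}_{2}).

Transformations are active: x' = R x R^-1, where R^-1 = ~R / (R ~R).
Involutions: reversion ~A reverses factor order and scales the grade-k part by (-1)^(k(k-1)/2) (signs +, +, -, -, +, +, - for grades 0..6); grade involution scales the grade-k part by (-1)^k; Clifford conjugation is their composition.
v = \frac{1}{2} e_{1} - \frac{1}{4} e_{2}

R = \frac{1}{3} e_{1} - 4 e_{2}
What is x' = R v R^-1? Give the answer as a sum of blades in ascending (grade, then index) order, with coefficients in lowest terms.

~R = \frac{1}{3} e_{1} - 4 e_{2}, and R ~R = -\frac{143}{9}, so R^-1 = ~R / (-\frac{143}{9}).
R v = -\frac{5}{6} + \frac{23}{12} e_{12}
Answer: -\frac{133}{286} e_{1} - \frac{97}{572} e_{2}


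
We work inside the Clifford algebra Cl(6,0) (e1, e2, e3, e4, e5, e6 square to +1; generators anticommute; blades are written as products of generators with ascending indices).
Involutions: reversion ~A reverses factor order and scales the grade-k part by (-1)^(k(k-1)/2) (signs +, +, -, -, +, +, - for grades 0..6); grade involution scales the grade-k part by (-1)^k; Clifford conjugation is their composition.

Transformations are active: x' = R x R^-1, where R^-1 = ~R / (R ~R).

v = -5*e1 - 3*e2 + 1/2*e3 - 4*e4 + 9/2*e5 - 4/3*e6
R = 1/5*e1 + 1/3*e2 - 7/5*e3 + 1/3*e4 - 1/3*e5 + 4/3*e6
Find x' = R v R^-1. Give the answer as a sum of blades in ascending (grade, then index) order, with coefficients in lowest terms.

~R = 1/5*e1 + 1/3*e2 - 7/5*e3 + 1/3*e4 - 1/3*e5 + 4/3*e6, and R ~R = 37/9, so R^-1 = ~R / (37/9).
R v = -329/45 + 16/15*e1 e2 - 69/10*e1 e3 + 13/15*e1 e4 - 23/30*e1 e5 + 32/5*e1 e6 - 121/30*e2 e3 - 1/3*e2 e4 + 1/2*e2 e5 + 32/9*e2 e6 + 163/30*e3 e4 - 92/15*e3 e5 + 6/5*e3 e6 + 1/6*e4 e5 + 44/9*e4 e6 - 50/9*e5 e6
Answer: 3967/925*e1 + 1007/555*e2 + 8287/1850*e3 + 1562/555*e4 - 3679/1110*e5 - 1892/555*e6


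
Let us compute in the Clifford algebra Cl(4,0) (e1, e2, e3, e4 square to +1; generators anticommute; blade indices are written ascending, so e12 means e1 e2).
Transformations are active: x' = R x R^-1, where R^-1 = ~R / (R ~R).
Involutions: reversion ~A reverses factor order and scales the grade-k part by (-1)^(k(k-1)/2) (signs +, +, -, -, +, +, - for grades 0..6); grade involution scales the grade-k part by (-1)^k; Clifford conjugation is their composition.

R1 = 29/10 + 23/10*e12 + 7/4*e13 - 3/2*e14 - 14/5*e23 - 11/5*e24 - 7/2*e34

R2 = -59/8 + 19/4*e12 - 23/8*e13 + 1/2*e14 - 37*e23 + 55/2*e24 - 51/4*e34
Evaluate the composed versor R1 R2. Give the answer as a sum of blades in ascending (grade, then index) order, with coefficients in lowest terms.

Distribute over the grade parts of R1 (each basis-blade product reordered to ascending indices, repeated generators contracted through their squares):
<R1>_0 (= 29/10) R2 = -1711/80 + 551/40*e12 - 667/80*e13 + 29/20*e14 - 1073/10*e23 + 319/4*e24 - 1479/40*e34
<R1>_2 (= 23/10*e12 + 7/4*e13 - 3/2*e14 - 14/5*e23 - 11/5*e24 - 7/2*e34) R2 = -14859/160 + 7679/80*e12 - 16893/160*e13 + 4191/80*e14 - 3549/40*e23 - 1717/20*e24 + 3753/20*e34 - 463/10*e1234
Summing the partial products and collecting blades:
Answer: -18281/160 + 8781/80*e12 - 18227/160*e13 + 4307/80*e14 - 7841/40*e23 - 61/10*e24 + 6027/40*e34 - 463/10*e1234


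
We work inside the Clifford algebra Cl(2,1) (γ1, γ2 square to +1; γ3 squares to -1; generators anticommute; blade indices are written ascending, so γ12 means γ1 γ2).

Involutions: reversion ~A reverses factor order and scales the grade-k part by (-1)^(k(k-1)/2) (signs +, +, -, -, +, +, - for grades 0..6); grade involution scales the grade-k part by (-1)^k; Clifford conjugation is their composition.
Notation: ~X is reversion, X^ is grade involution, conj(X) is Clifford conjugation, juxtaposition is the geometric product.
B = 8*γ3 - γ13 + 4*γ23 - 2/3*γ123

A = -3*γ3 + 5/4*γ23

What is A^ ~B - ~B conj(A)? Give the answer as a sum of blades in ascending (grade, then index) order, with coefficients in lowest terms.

first term: -29 + 23/6*γ1 - 22*γ2 - 13/4*γ12
second term: -19 - 23/6*γ1 + 2*γ2 - 13/4*γ12
Answer: -10 + 23/3*γ1 - 24*γ2


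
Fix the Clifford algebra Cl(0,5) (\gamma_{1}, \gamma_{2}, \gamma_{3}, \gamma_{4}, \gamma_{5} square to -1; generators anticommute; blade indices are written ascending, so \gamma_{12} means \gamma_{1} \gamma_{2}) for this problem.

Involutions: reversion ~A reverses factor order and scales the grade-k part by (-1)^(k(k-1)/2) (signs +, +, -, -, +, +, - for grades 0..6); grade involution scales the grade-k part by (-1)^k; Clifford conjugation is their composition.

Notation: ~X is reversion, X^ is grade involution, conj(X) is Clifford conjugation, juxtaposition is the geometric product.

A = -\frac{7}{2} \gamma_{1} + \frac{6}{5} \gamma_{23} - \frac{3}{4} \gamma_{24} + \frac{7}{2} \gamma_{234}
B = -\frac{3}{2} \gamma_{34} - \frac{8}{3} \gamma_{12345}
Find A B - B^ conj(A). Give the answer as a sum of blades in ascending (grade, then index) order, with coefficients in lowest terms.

first term: \frac{21}{4} \gamma_{2} + \frac{28}{3} \gamma_{15} + \frac{9}{8} \gamma_{23} + \frac{9}{5} \gamma_{24} + \frac{21}{4} \gamma_{134} + 2 \gamma_{135} + \frac{16}{5} \gamma_{145} - \frac{28}{3} \gamma_{2345}
second term: \frac{21}{4} \gamma_{2} - \frac{28}{3} \gamma_{15} + \frac{9}{8} \gamma_{23} + \frac{9}{5} \gamma_{24} - \frac{21}{4} \gamma_{134} + 2 \gamma_{135} + \frac{16}{5} \gamma_{145} - \frac{28}{3} \gamma_{2345}
Answer: \frac{56}{3} \gamma_{15} + \frac{21}{2} \gamma_{134}


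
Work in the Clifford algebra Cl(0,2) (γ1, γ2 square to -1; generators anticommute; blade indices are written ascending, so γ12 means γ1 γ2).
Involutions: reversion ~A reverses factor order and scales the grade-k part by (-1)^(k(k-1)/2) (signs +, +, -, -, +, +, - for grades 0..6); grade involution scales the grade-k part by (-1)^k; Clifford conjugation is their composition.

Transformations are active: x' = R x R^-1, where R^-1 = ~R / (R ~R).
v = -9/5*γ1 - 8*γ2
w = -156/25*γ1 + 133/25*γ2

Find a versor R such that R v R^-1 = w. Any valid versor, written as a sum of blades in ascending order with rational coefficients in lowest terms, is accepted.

Sketch: the shared square -1681/25 makes R = v + w = -201/25*γ1 - 67/25*γ2 the natural versor; its sandwich fixes that direction, negates (v - w)/2, and sends v to w.
Answer: -201/25*γ1 - 67/25*γ2


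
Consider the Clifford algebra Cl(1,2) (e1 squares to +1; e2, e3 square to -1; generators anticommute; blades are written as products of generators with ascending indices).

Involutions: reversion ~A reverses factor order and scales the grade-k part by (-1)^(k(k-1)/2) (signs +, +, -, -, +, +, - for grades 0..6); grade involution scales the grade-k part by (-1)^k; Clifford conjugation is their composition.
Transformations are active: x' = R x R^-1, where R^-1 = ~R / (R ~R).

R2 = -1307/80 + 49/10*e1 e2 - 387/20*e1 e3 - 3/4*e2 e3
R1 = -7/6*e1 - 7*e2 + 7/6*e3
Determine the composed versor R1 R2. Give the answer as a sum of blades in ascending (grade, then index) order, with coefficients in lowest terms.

Distribute over the terms of R1 (each basis-blade product reordered to ascending indices, repeated generators contracted through their squares):
(-7/6*e1) R2 = 9149/480*e1 - 343/60*e2 + 903/40*e3 + 7/8*e1 e2 e3
(-7*e2) R2 = -343/10*e1 + 9149/80*e2 - 21/4*e3 - 2709/20*e1 e2 e3
(7/6*e3) R2 = -903/40*e1 - 7/8*e2 - 9149/480*e3 + 343/60*e1 e2 e3
Summing the partial products and collecting blades:
Answer: -18151/480*e1 + 5173/48*e2 - 833/480*e3 - 15463/120*e1 e2 e3


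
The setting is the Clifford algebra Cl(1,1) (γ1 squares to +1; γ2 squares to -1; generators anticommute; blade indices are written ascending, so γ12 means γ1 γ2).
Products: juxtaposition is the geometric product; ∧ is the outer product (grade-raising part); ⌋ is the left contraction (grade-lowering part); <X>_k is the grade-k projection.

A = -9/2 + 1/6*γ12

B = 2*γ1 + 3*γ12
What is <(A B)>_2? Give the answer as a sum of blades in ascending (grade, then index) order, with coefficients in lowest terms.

step 1: 1/2 - 9*γ1 - 1/3*γ2 - 27/2*γ12
step 2: -27/2*γ12
Answer: -27/2*γ12


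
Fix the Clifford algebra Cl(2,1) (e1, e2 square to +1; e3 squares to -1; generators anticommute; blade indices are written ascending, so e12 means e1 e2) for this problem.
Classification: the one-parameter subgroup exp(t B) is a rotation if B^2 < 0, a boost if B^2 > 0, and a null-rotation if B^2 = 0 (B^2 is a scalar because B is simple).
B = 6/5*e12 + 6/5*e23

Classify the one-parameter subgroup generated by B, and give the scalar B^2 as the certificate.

B^2 term by term: the squares give (6/5)^2*(e12)^2 + (6/5)^2*(e23)^2 = 36/25*(-1) + 36/25*(+1) = 0 (each basis 2-blade squares to minus the product of its generators' squares); cross terms between blades sharing an index anticommute and cancel. So B^2 = 0.
Answer: null-rotation, certificate B^2 = 0. The invariant at work: B^2 = 0 is unchanged by conjugation, hence its sign classifies the subgroup whatever basis B is written in.
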